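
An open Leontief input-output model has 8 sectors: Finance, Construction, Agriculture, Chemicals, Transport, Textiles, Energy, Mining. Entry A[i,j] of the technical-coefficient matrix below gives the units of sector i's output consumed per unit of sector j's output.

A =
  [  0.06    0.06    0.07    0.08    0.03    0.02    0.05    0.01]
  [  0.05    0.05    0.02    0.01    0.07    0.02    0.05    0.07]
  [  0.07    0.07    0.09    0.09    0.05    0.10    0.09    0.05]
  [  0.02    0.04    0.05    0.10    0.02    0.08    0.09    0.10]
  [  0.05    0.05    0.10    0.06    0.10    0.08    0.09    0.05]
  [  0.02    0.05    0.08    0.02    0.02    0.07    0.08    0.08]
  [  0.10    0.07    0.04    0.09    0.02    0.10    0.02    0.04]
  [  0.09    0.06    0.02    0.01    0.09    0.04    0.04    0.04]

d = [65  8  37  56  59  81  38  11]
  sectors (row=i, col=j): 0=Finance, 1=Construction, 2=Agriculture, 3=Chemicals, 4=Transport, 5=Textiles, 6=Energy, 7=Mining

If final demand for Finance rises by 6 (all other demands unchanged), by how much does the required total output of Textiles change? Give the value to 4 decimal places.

Form M = I − A:
  [  0.94   -0.06   -0.07   -0.08   -0.03   -0.02   -0.05   -0.01]
  [ -0.05    0.95   -0.02   -0.01   -0.07   -0.02   -0.05   -0.07]
  [ -0.07   -0.07    0.91   -0.09   -0.05   -0.10   -0.09   -0.05]
  [ -0.02   -0.04   -0.05    0.90   -0.02   -0.08   -0.09   -0.10]
  [ -0.05   -0.05   -0.10   -0.06    0.90   -0.08   -0.09   -0.05]
  [ -0.02   -0.05   -0.08   -0.02   -0.02    0.93   -0.08   -0.08]
  [ -0.10   -0.07   -0.04   -0.09   -0.02   -0.10    0.98   -0.04]
  [ -0.09   -0.06   -0.02   -0.01   -0.09   -0.04   -0.04    0.96]
Leontief inverse L = M⁻¹:
  [  1.0999    0.1001    0.1117    0.1259    0.0621    0.0665    0.0962    0.0505]
  [  0.0887    1.0856    0.0558    0.0437    0.1048    0.0578    0.0875    0.1015]
  [  0.1340    0.1341    1.1570    0.1573    0.1016    0.1749    0.1627    0.1145]
  [  0.0736    0.0918    0.1001    1.1524    0.0626    0.1413    0.1470    0.1539]
  [  0.1137    0.1127    0.1682    0.1260    1.1540    0.1552    0.1617    0.1111]
  [  0.0678    0.0952    0.1240    0.0624    0.0579    1.1214    0.1273    0.1224]
  [  0.1454    0.1178    0.0905    0.1392    0.0584    0.1520    1.0764    0.0899]
  [  0.1318    0.1004    0.0638    0.0500    0.1282    0.0826    0.0847    1.0760]
Total output x = L · d:
  x_0 = 1.0999·65 + 0.1001·8 + 0.1117·37 + 0.1259·56 + 0.0621·59 + 0.0665·81 + 0.0962·38 + 0.0505·11 = 96.7433
  x_1 = 0.0887·65 + 1.0856·8 + 0.0558·37 + 0.0437·56 + 0.1048·59 + 0.0578·81 + 0.0875·38 + 0.1015·11 = 34.2652
  x_2 = 0.1340·65 + 0.1341·8 + 1.1570·37 + 0.1573·56 + 0.1016·59 + 0.1749·81 + 0.1627·38 + 0.1145·11 = 89.0026
  x_3 = 0.0736·65 + 0.0918·8 + 0.1001·37 + 1.1524·56 + 0.0626·59 + 0.1413·81 + 0.1470·38 + 0.1539·11 = 96.1694
  x_4 = 0.1137·65 + 0.1127·8 + 0.1682·37 + 0.1260·56 + 1.1540·59 + 0.1552·81 + 0.1617·38 + 0.1111·11 = 109.5933
  x_5 = 0.0678·65 + 0.0952·8 + 0.1240·37 + 0.0624·56 + 0.0579·59 + 1.1214·81 + 0.1273·38 + 0.1224·11 = 113.6831
  x_6 = 0.1454·65 + 0.1178·8 + 0.0905·37 + 0.1392·56 + 0.0584·59 + 0.1520·81 + 1.0764·38 + 0.0899·11 = 79.1856
  x_7 = 0.1318·65 + 0.1004·8 + 0.0638·37 + 0.0500·56 + 0.1282·59 + 0.0826·81 + 0.0847·38 + 1.0760·11 = 43.8362
Δx_5 = L[5,0] · Δd_0 = 0.0678 · 6 = 0.4069

0.4069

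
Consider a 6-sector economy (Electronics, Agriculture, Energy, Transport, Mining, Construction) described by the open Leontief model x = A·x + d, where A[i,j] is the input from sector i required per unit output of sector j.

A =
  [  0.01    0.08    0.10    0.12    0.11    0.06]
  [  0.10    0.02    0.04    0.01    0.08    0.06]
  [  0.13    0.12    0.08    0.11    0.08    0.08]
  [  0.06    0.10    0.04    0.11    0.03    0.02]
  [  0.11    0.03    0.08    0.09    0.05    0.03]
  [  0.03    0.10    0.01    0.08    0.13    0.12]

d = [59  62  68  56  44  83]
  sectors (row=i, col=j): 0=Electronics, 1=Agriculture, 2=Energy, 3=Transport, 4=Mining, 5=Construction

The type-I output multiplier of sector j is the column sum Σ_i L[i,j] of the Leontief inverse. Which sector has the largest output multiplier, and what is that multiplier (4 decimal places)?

Form M = I − A:
  [  0.99   -0.08   -0.10   -0.12   -0.11   -0.06]
  [ -0.10    0.98   -0.04   -0.01   -0.08   -0.06]
  [ -0.13   -0.12    0.92   -0.11   -0.08   -0.08]
  [ -0.06   -0.10   -0.04    0.89   -0.03   -0.02]
  [ -0.11   -0.03   -0.08   -0.09    0.95   -0.03]
  [ -0.03   -0.10   -0.01   -0.08   -0.13    0.88]
Leontief inverse L = M⁻¹:
  [  1.0775    0.1417    0.1475    0.1919    0.1698    0.1067]
  [  0.1377    1.0607    0.0758    0.0611    0.1265    0.0943]
  [  0.2042    0.1963    1.1420    0.2000    0.1620    0.1412]
  [  0.1046    0.1439    0.0751    1.1609    0.0744    0.0527]
  [  0.1590    0.0849    0.1244    0.1555    1.1030    0.0691]
  [  0.0877    0.1532    0.0518    0.1443    0.1917    1.1673]
Total output x = L · d:
  x_0 = 1.0775·59 + 0.1417·62 + 0.1475·68 + 0.1919·56 + 0.1698·44 + 0.1067·83 = 109.4615
  x_1 = 0.1377·59 + 1.0607·62 + 0.0758·68 + 0.0611·56 + 0.1265·44 + 0.0943·83 = 95.8505
  x_2 = 0.2042·59 + 0.1963·62 + 1.1420·68 + 0.2000·56 + 0.1620·44 + 0.1412·83 = 131.9137
  x_3 = 0.1046·59 + 0.1439·62 + 0.0751·68 + 1.1609·56 + 0.0744·44 + 0.0527·83 = 92.8580
  x_4 = 0.1590·59 + 0.0849·62 + 0.1244·68 + 0.1555·56 + 1.1030·44 + 0.0691·83 = 86.0785
  x_5 = 0.0877·59 + 0.1532·62 + 0.0518·68 + 0.1443·56 + 0.1917·44 + 1.1673·83 = 131.5987
Output multipliers (column sums of L):
  Electronics: 1.7707
  Agriculture: 1.7806
  Energy: 1.6167
  Transport: 1.9136
  Mining: 1.8274
  Construction: 1.6313

Transport (1.9136)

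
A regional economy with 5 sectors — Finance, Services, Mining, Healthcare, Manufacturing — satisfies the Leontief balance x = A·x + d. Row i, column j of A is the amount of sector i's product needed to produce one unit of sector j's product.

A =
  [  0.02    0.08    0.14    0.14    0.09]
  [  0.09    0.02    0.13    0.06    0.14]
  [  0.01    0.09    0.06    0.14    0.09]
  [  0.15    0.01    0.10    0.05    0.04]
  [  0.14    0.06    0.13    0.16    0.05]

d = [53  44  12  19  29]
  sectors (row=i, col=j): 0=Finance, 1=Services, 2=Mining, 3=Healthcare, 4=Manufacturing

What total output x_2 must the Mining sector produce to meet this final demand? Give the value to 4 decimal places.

30.9693

Form M = I − A:
  [  0.98   -0.08   -0.14   -0.14   -0.09]
  [ -0.09    0.98   -0.13   -0.06   -0.14]
  [ -0.01   -0.09    0.94   -0.14   -0.09]
  [ -0.15   -0.01   -0.10    0.95   -0.04]
  [ -0.14   -0.06   -0.13   -0.16    0.95]
Leontief inverse L = M⁻¹:
  [  1.0903    0.1212    0.2243    0.2270    0.1520]
  [  0.1521    1.0662    0.2140    0.1547    0.1983]
  [  0.0749    0.1210    1.1335    0.2095    0.1411]
  [  0.1906    0.0477    0.1667    1.1231    0.0882]
  [  0.2126    0.1098    0.2298    0.2610    1.1217]
Total output x = L · d:
  x_0 = 1.0903·53 + 0.1212·44 + 0.2243·12 + 0.2270·19 + 0.1520·29 = 74.5298
  x_1 = 0.1521·53 + 1.0662·44 + 0.2140·12 + 0.1547·19 + 0.1983·29 = 66.2328
  x_2 = 0.0749·53 + 0.1210·44 + 1.1335·12 + 0.2095·19 + 0.1411·29 = 30.9693
  x_3 = 0.1906·53 + 0.0477·44 + 0.1667·12 + 1.1231·19 + 0.0882·29 = 38.0975
  x_4 = 0.2126·53 + 0.1098·44 + 0.2298·12 + 0.2610·19 + 1.1217·29 = 56.3471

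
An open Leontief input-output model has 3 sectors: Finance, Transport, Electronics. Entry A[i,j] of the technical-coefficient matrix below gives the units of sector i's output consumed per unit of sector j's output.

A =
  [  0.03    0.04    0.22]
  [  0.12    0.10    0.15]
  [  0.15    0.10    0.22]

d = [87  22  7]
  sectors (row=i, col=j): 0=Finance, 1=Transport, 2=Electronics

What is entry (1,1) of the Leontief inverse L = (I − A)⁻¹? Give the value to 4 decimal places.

Form M = I − A:
  [  0.97   -0.04   -0.22]
  [ -0.12    0.90   -0.15]
  [ -0.15   -0.10    0.78]
Leontief inverse L = M⁻¹:
  [  1.0915    0.0845    0.3241]
  [  0.1845    1.1497    0.2731]
  [  0.2336    0.1636    1.3794]
Total output x = L · d:
  x_0 = 1.0915·87 + 0.0845·22 + 0.3241·7 = 99.0893
  x_1 = 0.1845·87 + 1.1497·22 + 0.2731·7 = 43.2522
  x_2 = 0.2336·87 + 0.1636·22 + 1.3794·7 = 33.5751

L[1,1] = 1.1497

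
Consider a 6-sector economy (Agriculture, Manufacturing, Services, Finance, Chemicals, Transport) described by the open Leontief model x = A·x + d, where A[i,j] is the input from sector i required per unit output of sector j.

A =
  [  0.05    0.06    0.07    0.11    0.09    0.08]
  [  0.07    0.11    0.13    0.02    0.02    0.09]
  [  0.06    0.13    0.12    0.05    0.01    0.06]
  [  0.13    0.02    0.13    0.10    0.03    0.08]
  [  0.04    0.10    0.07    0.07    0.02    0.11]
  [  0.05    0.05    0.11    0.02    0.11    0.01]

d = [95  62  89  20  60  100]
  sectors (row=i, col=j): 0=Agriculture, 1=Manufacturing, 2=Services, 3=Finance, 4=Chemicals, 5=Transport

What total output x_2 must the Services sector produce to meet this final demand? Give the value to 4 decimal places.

145.4159

Form M = I − A:
  [  0.95   -0.06   -0.07   -0.11   -0.09   -0.08]
  [ -0.07    0.89   -0.13   -0.02   -0.02   -0.09]
  [ -0.06   -0.13    0.88   -0.05   -0.01   -0.06]
  [ -0.13   -0.02   -0.13    0.90   -0.03   -0.08]
  [ -0.04   -0.10   -0.07   -0.07    0.98   -0.11]
  [ -0.05   -0.05   -0.11   -0.02   -0.11    0.99]
Leontief inverse L = M⁻¹:
  [  1.1059    0.1229    0.1568    0.1594    0.1259    0.1369]
  [  0.1183    1.1783    0.2142    0.0599    0.0547    0.1406]
  [  0.1106    0.1965    1.2049    0.0906    0.0418    0.1118]
  [  0.1891    0.0871    0.2219    1.1572    0.0723    0.1382]
  [  0.0885    0.1575    0.1497    0.1081    1.0541    0.1564]
  [  0.0878    0.1068    0.1737    0.0565    0.1324    1.0567]
Total output x = L · d:
  x_0 = 1.1059·95 + 0.1229·62 + 0.1568·89 + 0.1594·20 + 0.1259·60 + 0.1369·100 = 151.0730
  x_1 = 0.1183·95 + 1.1783·62 + 0.2142·89 + 0.0599·20 + 0.0547·60 + 0.1406·100 = 121.8908
  x_2 = 0.1106·95 + 0.1965·62 + 1.2049·89 + 0.0906·20 + 0.0418·60 + 0.1118·100 = 145.4159
  x_3 = 0.1891·95 + 0.0871·62 + 0.2219·89 + 1.1572·20 + 0.0723·60 + 0.1382·100 = 84.4117
  x_4 = 0.0885·95 + 0.1575·62 + 0.1497·89 + 0.1081·20 + 1.0541·60 + 0.1564·100 = 112.5386
  x_5 = 0.0878·95 + 0.1068·62 + 0.1737·89 + 0.0565·20 + 0.1324·60 + 1.0567·100 = 145.1631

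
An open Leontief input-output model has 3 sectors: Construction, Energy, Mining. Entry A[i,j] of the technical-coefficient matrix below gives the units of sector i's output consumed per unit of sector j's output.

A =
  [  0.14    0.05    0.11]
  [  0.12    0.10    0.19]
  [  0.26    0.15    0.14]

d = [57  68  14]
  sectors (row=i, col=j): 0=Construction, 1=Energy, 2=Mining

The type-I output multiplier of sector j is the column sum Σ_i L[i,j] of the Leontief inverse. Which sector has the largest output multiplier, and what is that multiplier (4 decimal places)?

Construction (1.8985)

Form M = I − A:
  [  0.86   -0.05   -0.11]
  [ -0.12    0.90   -0.19]
  [ -0.26   -0.15    0.86]
Leontief inverse L = M⁻¹:
  [  1.2306    0.0982    0.1791]
  [  0.2519    1.1737    0.2915]
  [  0.4160    0.2344    1.2678]
Total output x = L · d:
  x_0 = 1.2306·57 + 0.0982·68 + 0.1791·14 = 79.3333
  x_1 = 0.2519·57 + 1.1737·68 + 0.2915·14 = 98.2512
  x_2 = 0.4160·57 + 0.2344·68 + 1.2678·14 = 57.4004
Output multipliers (column sums of L):
  Construction: 1.8985
  Energy: 1.5063
  Mining: 1.7384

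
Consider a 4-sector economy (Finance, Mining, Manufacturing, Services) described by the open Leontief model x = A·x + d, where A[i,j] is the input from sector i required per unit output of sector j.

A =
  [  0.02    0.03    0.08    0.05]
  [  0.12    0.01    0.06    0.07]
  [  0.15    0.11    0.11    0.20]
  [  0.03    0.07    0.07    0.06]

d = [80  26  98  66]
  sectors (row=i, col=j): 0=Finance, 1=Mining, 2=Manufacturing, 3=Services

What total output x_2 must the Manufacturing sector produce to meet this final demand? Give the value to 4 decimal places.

Form M = I − A:
  [  0.98   -0.03   -0.08   -0.05]
  [ -0.12    0.99   -0.06   -0.07]
  [ -0.15   -0.11    0.89   -0.20]
  [ -0.03   -0.07   -0.07    0.94]
Leontief inverse L = M⁻¹:
  [  1.0447    0.0489    0.1036    0.0813]
  [  0.1434    1.0318    0.0906    0.1037]
  [  0.2072    0.1560    1.1742    0.2725]
  [  0.0594    0.0900    0.0975    1.0944]
Total output x = L · d:
  x_0 = 1.0447·80 + 0.0489·26 + 0.1036·98 + 0.0813·66 = 100.3667
  x_1 = 0.1434·80 + 1.0318·26 + 0.0906·98 + 0.1037·66 = 54.0269
  x_2 = 0.2072·80 + 0.1560·26 + 1.1742·98 + 0.2725·66 = 153.6794
  x_3 = 0.0594·80 + 0.0900·26 + 0.0975·98 + 1.0944·66 = 88.8834

153.6794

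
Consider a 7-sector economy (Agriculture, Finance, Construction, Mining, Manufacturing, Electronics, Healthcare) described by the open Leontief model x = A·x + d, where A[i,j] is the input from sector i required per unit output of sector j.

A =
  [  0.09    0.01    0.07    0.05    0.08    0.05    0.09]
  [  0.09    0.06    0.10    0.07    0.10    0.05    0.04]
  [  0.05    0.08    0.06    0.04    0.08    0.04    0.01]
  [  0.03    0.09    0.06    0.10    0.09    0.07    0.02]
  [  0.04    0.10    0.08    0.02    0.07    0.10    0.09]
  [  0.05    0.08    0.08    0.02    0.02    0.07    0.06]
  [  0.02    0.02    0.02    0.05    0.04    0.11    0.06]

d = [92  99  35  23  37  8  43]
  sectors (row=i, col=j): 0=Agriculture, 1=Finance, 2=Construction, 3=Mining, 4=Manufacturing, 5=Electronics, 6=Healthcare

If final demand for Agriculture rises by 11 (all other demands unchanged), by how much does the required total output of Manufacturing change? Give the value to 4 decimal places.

Form M = I − A:
  [  0.91   -0.01   -0.07   -0.05   -0.08   -0.05   -0.09]
  [ -0.09    0.94   -0.10   -0.07   -0.10   -0.05   -0.04]
  [ -0.05   -0.08    0.94   -0.04   -0.08   -0.04   -0.01]
  [ -0.03   -0.09   -0.06    0.90   -0.09   -0.07   -0.02]
  [ -0.04   -0.10   -0.08   -0.02    0.93   -0.10   -0.09]
  [ -0.05   -0.08   -0.08   -0.02   -0.02    0.93   -0.06]
  [ -0.02   -0.02   -0.02   -0.05   -0.04   -0.11    0.94]
Leontief inverse L = M⁻¹:
  [  1.1280    0.0557    0.1181    0.0848    0.1293    0.1047    0.1325]
  [  0.1384    1.1185    0.1617    0.1128    0.1632    0.1109    0.0877]
  [  0.0864    0.1233    1.1067    0.0707    0.1264    0.0830    0.0442]
  [  0.0736    0.1480    0.1187    1.1415    0.1483    0.1261    0.0611]
  [  0.0862    0.1548    0.1391    0.0591    1.1263    0.1605    0.1357]
  [  0.0864    0.1199    0.1246    0.0510    0.0639    1.1134    0.0930]
  [  0.0465    0.0561    0.0563    0.0749    0.0722    0.1502    1.0894]
Total output x = L · d:
  x_0 = 1.1280·92 + 0.0557·99 + 0.1181·35 + 0.0848·23 + 0.1293·37 + 0.1047·8 + 0.1325·43 = 126.6926
  x_1 = 0.1384·92 + 1.1185·99 + 0.1617·35 + 0.1128·23 + 0.1632·37 + 0.1109·8 + 0.0877·43 = 142.4189
  x_2 = 0.0864·92 + 0.1233·99 + 1.1067·35 + 0.0707·23 + 0.1264·37 + 0.0830·8 + 0.0442·43 = 67.7615
  x_3 = 0.0736·92 + 0.1480·99 + 0.1187·35 + 1.1415·23 + 0.1483·37 + 0.1261·8 + 0.0611·43 = 60.9532
  x_4 = 0.0862·92 + 0.1548·99 + 0.1391·35 + 0.0591·23 + 1.1263·37 + 0.1605·8 + 0.1357·43 = 78.2736
  x_5 = 0.0864·92 + 0.1199·99 + 0.1246·35 + 0.0510·23 + 0.0639·37 + 1.1134·8 + 0.0930·43 = 40.6323
  x_6 = 0.0465·92 + 0.0561·99 + 0.0563·35 + 0.0749·23 + 0.0722·37 + 0.1502·8 + 1.0894·43 = 64.2400
Δx_4 = L[4,0] · Δd_0 = 0.0862 · 11 = 0.9483

0.9483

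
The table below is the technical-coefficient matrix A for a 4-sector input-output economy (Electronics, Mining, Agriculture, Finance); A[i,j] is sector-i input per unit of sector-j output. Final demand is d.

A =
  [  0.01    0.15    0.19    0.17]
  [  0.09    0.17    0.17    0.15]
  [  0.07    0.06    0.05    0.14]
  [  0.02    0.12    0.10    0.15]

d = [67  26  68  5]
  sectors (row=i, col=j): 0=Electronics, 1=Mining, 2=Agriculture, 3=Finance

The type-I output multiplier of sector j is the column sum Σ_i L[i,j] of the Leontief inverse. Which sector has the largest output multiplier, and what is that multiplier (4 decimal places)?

Form M = I − A:
  [  0.99   -0.15   -0.19   -0.17]
  [ -0.09    0.83   -0.17   -0.15]
  [ -0.07   -0.06    0.95   -0.14]
  [ -0.02   -0.12   -0.10    0.85]
Leontief inverse L = M⁻¹:
  [  1.0601    0.2567    0.2901    0.3051]
  [  0.1448    1.2964    0.2932    0.3060]
  [  0.0956    0.1309    1.1190    0.2265]
  [  0.0566    0.2045    0.1799    1.2535]
Total output x = L · d:
  x_0 = 1.0601·67 + 0.2567·26 + 0.2901·68 + 0.3051·5 = 98.9503
  x_1 = 0.1448·67 + 1.2964·26 + 0.2932·68 + 0.3060·5 = 64.8709
  x_2 = 0.0956·67 + 0.1309·26 + 1.1190·68 + 0.2265·5 = 87.0357
  x_3 = 0.0566·67 + 0.2045·26 + 0.1799·68 + 1.2535·5 = 27.6083
Output multipliers (column sums of L):
  Electronics: 1.3571
  Mining: 1.8885
  Agriculture: 1.8821
  Finance: 2.0911

Finance (2.0911)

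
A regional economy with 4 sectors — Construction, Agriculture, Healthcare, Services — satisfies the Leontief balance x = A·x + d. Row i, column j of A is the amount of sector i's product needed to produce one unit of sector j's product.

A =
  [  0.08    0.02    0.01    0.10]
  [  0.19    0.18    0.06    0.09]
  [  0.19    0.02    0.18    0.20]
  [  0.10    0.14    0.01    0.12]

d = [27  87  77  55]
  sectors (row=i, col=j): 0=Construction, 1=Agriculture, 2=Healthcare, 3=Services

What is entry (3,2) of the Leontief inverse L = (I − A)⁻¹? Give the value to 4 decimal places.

L[3,2] = 0.0318

Form M = I − A:
  [  0.92   -0.02   -0.01   -0.10]
  [ -0.19    0.82   -0.06   -0.09]
  [ -0.19   -0.02    0.82   -0.20]
  [ -0.10   -0.14   -0.01    0.88]
Leontief inverse L = M⁻¹:
  [  1.1162    0.0510    0.0190    0.1364]
  [  0.3008    1.2609    0.0982    0.1855]
  [  0.3094    0.0932    1.2341    0.3252]
  [  0.1782    0.2075    0.0318    1.1851]
Total output x = L · d:
  x_0 = 1.1162·27 + 0.0510·87 + 0.0190·77 + 0.1364·55 = 43.5370
  x_1 = 0.3008·27 + 1.2609·87 + 0.0982·77 + 0.1855·55 = 135.5829
  x_2 = 0.3094·27 + 0.0932·87 + 1.2341·77 + 0.3252·55 = 129.3673
  x_3 = 0.1782·27 + 0.2075·87 + 0.0318·77 + 1.1851·55 = 90.4875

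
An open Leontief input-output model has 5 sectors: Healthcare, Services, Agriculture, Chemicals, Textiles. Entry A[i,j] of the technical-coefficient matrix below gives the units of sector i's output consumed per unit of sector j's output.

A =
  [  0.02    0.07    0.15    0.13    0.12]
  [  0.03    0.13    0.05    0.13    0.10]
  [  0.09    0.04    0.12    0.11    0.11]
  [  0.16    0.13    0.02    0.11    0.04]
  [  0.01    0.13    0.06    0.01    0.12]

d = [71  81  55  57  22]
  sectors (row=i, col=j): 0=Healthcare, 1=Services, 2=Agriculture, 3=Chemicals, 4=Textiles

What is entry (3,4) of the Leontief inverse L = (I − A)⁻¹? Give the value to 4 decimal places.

L[3,4] = 0.1184

Form M = I − A:
  [  0.98   -0.07   -0.15   -0.13   -0.12]
  [ -0.03    0.87   -0.05   -0.13   -0.10]
  [ -0.09   -0.04    0.88   -0.11   -0.11]
  [ -0.16   -0.13   -0.02    0.89   -0.04]
  [ -0.01   -0.13   -0.06   -0.01    0.88]
Leontief inverse L = M⁻¹:
  [  1.0809    0.1581    0.2117    0.2094    0.2013]
  [  0.0814    1.2165    0.0993    0.2038    0.1710]
  [  0.1452    0.1227    1.1853    0.1878    0.1904]
  [  0.2111    0.2175    0.0836    1.1979    0.1184]
  [  0.0366    0.1924    0.0988    0.0589    1.1782]
Total output x = L · d:
  x_0 = 1.0809·71 + 0.1581·81 + 0.2117·55 + 0.2094·57 + 0.2013·22 = 117.5618
  x_1 = 0.0814·71 + 1.2165·81 + 0.0993·55 + 0.2038·57 + 0.1710·22 = 125.1553
  x_2 = 0.1452·71 + 0.1227·81 + 1.1853·55 + 0.1878·57 + 0.1904·22 = 100.3356
  x_3 = 0.2111·71 + 0.2175·81 + 0.0836·55 + 1.1979·57 + 0.1184·22 = 108.0928
  x_4 = 0.0366·71 + 0.1924·81 + 0.0988·55 + 0.0589·57 + 1.1782·22 = 52.8942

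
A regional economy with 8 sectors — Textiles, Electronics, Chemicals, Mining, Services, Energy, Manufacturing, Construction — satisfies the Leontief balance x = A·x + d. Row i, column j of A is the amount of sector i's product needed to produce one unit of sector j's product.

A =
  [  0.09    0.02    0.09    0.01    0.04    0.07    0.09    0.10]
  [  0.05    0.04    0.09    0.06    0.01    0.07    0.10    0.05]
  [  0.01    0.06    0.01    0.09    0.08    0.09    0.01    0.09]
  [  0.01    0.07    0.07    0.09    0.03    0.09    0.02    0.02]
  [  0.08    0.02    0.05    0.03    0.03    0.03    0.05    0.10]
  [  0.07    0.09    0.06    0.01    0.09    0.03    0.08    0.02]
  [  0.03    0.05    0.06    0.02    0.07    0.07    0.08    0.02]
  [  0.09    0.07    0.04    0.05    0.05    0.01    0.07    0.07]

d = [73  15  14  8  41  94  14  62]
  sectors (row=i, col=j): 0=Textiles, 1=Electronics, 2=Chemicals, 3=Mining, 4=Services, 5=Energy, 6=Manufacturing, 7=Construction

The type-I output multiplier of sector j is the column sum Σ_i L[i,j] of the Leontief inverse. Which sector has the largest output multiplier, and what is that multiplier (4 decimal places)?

Manufacturing (1.8971)

Form M = I − A:
  [  0.91   -0.02   -0.09   -0.01   -0.04   -0.07   -0.09   -0.10]
  [ -0.05    0.96   -0.09   -0.06   -0.01   -0.07   -0.10   -0.05]
  [ -0.01   -0.06    0.99   -0.09   -0.08   -0.09   -0.01   -0.09]
  [ -0.01   -0.07   -0.07    0.91   -0.03   -0.09   -0.02   -0.02]
  [ -0.08   -0.02   -0.05   -0.03    0.97   -0.03   -0.05   -0.10]
  [ -0.07   -0.09   -0.06   -0.01   -0.09    0.97   -0.08   -0.02]
  [ -0.03   -0.05   -0.06   -0.02   -0.07   -0.07    0.92   -0.02]
  [ -0.09   -0.07   -0.04   -0.05   -0.05   -0.01   -0.07    0.93]
Leontief inverse L = M⁻¹:
  [  1.1423    0.0684    0.1406    0.0472    0.0908    0.1200    0.1490    0.1567]
  [  0.0909    1.0866    0.1372    0.0980    0.0563    0.1204    0.1514    0.0955]
  [  0.0541    0.1037    1.0561    0.1258    0.1175    0.1303    0.0586    0.1330]
  [  0.0435    0.1112    0.1111    1.1258    0.0666    0.1330    0.0615    0.0570]
  [  0.1211    0.0566    0.0900    0.0599    1.0664    0.0681    0.0951    0.1442]
  [  0.1143    0.1280    0.1078    0.0433    0.1294    1.0768    0.1332    0.0705]
  [  0.0675    0.0869    0.1003    0.0492    0.1080    0.1102    1.1253    0.0609]
  [  0.1349    0.1098    0.0889    0.0853    0.0885    0.0570    0.1229    1.1195]
Total output x = L · d:
  x_0 = 1.1423·73 + 0.0684·15 + 0.1406·14 + 0.0472·8 + 0.0908·41 + 0.1200·94 + 0.1490·14 + 0.1567·62 = 113.5642
  x_1 = 0.0909·73 + 1.0866·15 + 0.1372·14 + 0.0980·8 + 0.0563·41 + 0.1204·94 + 0.1514·14 + 0.0955·62 = 47.3115
  x_2 = 0.0541·73 + 0.1037·15 + 1.0561·14 + 0.1258·8 + 0.1175·41 + 0.1303·94 + 0.0586·14 + 0.1330·62 = 47.4273
  x_3 = 0.0435·73 + 0.1112·15 + 0.1111·14 + 1.1258·8 + 0.0666·41 + 0.1330·94 + 0.0615·14 + 0.0570·62 = 35.0310
  x_4 = 0.1211·73 + 0.0566·15 + 0.0900·14 + 0.0599·8 + 1.0664·41 + 0.0681·94 + 0.0951·14 + 0.1442·62 = 71.8252
  x_5 = 0.1143·73 + 0.1280·15 + 0.1078·14 + 0.0433·8 + 0.1294·41 + 1.0768·94 + 0.1332·14 + 0.0705·62 = 124.8722
  x_6 = 0.0675·73 + 0.0869·15 + 0.1003·14 + 0.0492·8 + 0.1080·41 + 0.1102·94 + 1.1253·14 + 0.0609·62 = 42.3459
  x_7 = 0.1349·73 + 0.1098·15 + 0.0889·14 + 0.0853·8 + 0.0885·41 + 0.0570·94 + 0.1229·14 + 1.1195·62 = 93.5327
Output multipliers (column sums of L):
  Textiles: 1.7686
  Electronics: 1.7511
  Chemicals: 1.8319
  Mining: 1.6344
  Services: 1.7236
  Energy: 1.8157
  Manufacturing: 1.8971
  Construction: 1.8372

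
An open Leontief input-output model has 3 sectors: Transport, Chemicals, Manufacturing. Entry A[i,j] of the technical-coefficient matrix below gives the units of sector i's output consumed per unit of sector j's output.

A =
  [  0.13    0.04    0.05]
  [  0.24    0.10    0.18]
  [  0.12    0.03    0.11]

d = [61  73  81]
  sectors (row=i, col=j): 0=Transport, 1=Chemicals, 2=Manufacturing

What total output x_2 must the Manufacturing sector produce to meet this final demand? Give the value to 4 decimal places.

Form M = I − A:
  [  0.87   -0.04   -0.05]
  [ -0.24    0.90   -0.18]
  [ -0.12   -0.03    0.89]
Leontief inverse L = M⁻¹:
  [  1.1752    0.0548    0.0771]
  [  0.3474    1.1349    0.2490]
  [  0.1702    0.0456    1.1424]
Total output x = L · d:
  x_0 = 1.1752·61 + 0.0548·73 + 0.0771·81 = 81.9317
  x_1 = 0.3474·61 + 1.1349·73 + 0.2490·81 = 124.2086
  x_2 = 0.1702·61 + 0.0456·73 + 1.1424·81 = 106.2450

106.2450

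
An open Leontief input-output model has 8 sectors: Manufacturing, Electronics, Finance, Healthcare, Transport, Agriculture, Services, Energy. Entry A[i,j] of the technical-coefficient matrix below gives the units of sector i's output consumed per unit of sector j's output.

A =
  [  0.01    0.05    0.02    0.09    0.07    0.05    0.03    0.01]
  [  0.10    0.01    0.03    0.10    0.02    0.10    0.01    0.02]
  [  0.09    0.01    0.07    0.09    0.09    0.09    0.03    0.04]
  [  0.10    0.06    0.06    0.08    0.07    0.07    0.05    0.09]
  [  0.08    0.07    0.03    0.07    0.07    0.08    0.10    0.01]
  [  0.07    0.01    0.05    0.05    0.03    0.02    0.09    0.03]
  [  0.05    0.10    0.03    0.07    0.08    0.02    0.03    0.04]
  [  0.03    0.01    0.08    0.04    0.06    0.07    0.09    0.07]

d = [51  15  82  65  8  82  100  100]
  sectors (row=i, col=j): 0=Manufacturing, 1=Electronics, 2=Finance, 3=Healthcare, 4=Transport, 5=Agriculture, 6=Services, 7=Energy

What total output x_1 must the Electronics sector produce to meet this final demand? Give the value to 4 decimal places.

59.4668

Form M = I − A:
  [  0.99   -0.05   -0.02   -0.09   -0.07   -0.05   -0.03   -0.01]
  [ -0.10    0.99   -0.03   -0.10   -0.02   -0.10   -0.01   -0.02]
  [ -0.09   -0.01    0.93   -0.09   -0.09   -0.09   -0.03   -0.04]
  [ -0.10   -0.06   -0.06    0.92   -0.07   -0.07   -0.05   -0.09]
  [ -0.08   -0.07   -0.03   -0.07    0.93   -0.08   -0.10   -0.01]
  [ -0.07   -0.01   -0.05   -0.05   -0.03    0.98   -0.09   -0.03]
  [ -0.05   -0.10   -0.03   -0.07   -0.08   -0.02    0.97   -0.04]
  [ -0.03   -0.01   -0.08   -0.04   -0.06   -0.07   -0.09    0.93]
Leontief inverse L = M⁻¹:
  [  1.0550    0.0772    0.0472    0.1355    0.1065    0.0882    0.0643    0.0349]
  [  0.1446    1.0384    0.0616    0.1512    0.0624    0.1393    0.0487    0.0484]
  [  0.1509    0.0496    1.1121    0.1578    0.1487    0.1454    0.0835    0.0757]
  [  0.1667    0.1026    0.1078    1.1563    0.1342    0.1340    0.1076    0.1309]
  [  0.1405    0.1123    0.0674    0.1384    1.1249    0.1326    0.1470    0.0429]
  [  0.1094    0.0408    0.0777    0.0973    0.0721    1.0565    0.1218    0.0549]
  [  0.1032    0.1320    0.0630    0.1284    0.1251    0.0706    1.0699    0.0687]
  [  0.0830    0.0454    0.1188    0.0980    0.1128    0.1175    0.1366    1.1026]
Total output x = L · d:
  x_0 = 1.0550·51 + 0.0772·15 + 0.0472·82 + 0.1355·65 + 0.1065·8 + 0.0882·82 + 0.0643·100 + 0.0349·100 = 85.6452
  x_1 = 0.1446·51 + 1.0384·15 + 0.0616·82 + 0.1512·65 + 0.0624·8 + 0.1393·82 + 0.0487·100 + 0.0484·100 = 59.4668
  x_2 = 0.1509·51 + 0.0496·15 + 1.1121·82 + 0.1578·65 + 0.1487·8 + 0.1454·82 + 0.0835·100 + 0.0757·100 = 138.9242
  x_3 = 0.1667·51 + 0.1026·15 + 0.1078·82 + 1.1563·65 + 0.1342·8 + 0.1340·82 + 0.1076·100 + 0.1309·100 = 129.9477
  x_4 = 0.1405·51 + 0.1123·15 + 0.0674·82 + 0.1384·65 + 1.1249·8 + 0.1326·82 + 0.1470·100 + 0.0429·100 = 62.2316
  x_5 = 0.1094·51 + 0.0408·15 + 0.0777·82 + 0.0973·65 + 0.0721·8 + 1.0565·82 + 0.1218·100 + 0.0549·100 = 123.7670
  x_6 = 0.1032·51 + 0.1320·15 + 0.0630·82 + 0.1284·65 + 0.1251·8 + 0.0706·82 + 1.0699·100 + 0.0687·100 = 141.4085
  x_7 = 0.0830·51 + 0.0454·15 + 0.1188·82 + 0.0980·65 + 0.1128·8 + 0.1175·82 + 0.1366·100 + 1.1026·100 = 155.4841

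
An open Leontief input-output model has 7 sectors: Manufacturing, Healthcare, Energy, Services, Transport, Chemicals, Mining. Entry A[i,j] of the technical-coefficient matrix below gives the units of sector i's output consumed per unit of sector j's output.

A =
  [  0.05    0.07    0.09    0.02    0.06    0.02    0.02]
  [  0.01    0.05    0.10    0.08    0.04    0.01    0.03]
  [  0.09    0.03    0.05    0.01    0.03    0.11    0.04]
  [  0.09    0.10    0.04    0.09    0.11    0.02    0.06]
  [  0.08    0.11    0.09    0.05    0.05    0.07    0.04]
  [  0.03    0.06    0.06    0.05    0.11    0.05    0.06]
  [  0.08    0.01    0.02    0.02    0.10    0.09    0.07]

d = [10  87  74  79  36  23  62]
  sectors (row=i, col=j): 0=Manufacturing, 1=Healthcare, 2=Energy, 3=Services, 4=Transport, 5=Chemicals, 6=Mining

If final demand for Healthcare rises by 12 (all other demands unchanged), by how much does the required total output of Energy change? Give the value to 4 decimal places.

Form M = I − A:
  [  0.95   -0.07   -0.09   -0.02   -0.06   -0.02   -0.02]
  [ -0.01    0.95   -0.10   -0.08   -0.04   -0.01   -0.03]
  [ -0.09   -0.03    0.95   -0.01   -0.03   -0.11   -0.04]
  [ -0.09   -0.10   -0.04    0.91   -0.11   -0.02   -0.06]
  [ -0.08   -0.11   -0.09   -0.05    0.95   -0.07   -0.04]
  [ -0.03   -0.06   -0.06   -0.05   -0.11    0.95   -0.06]
  [ -0.08   -0.01   -0.02   -0.02   -0.10   -0.09    0.93]
Leontief inverse L = M⁻¹:
  [  1.0828    0.1026    0.1280    0.0430    0.0920    0.0504    0.0421]
  [  0.0463    1.0832    0.1337    0.1053    0.0754    0.0408    0.0544]
  [  0.1232    0.0650    1.0897    0.0336    0.0722    0.1417    0.0660]
  [  0.1424    0.1570    0.0994    1.1316    0.1670    0.0614    0.0966]
  [  0.1263    0.1585    0.1453    0.0866    1.1026    0.1113    0.0743]
  [  0.0746    0.1057    0.1074    0.0827    0.1580    1.0899    0.0921]
  [  0.1201    0.0525    0.0640    0.0472    0.1477    0.1266    1.0999]
Total output x = L · d:
  x_0 = 1.0828·10 + 0.1026·87 + 0.1280·74 + 0.0430·79 + 0.0920·36 + 0.0504·23 + 0.0421·62 = 39.6995
  x_1 = 0.0463·10 + 1.0832·87 + 0.1337·74 + 0.1053·79 + 0.0754·36 + 0.0408·23 + 0.0544·62 = 119.9366
  x_2 = 0.1232·10 + 0.0650·87 + 1.0897·74 + 0.0336·79 + 0.0722·36 + 0.1417·23 + 0.0660·62 = 100.1398
  x_3 = 0.1424·10 + 0.1570·87 + 0.0994·74 + 1.1316·79 + 0.1670·36 + 0.0614·23 + 0.0966·62 = 125.2477
  x_4 = 0.1263·10 + 0.1585·87 + 0.1453·74 + 0.0866·79 + 1.1026·36 + 0.1113·23 + 0.0743·62 = 79.5079
  x_5 = 0.0746·10 + 0.1057·87 + 0.1074·74 + 0.0827·79 + 0.1580·36 + 1.0899·23 + 0.0921·62 = 60.8878
  x_6 = 0.1201·10 + 0.0525·87 + 0.0640·74 + 0.0472·79 + 0.1477·36 + 0.1266·23 + 1.0999·62 = 90.6600
Δx_2 = L[2,1] · Δd_1 = 0.0650 · 12 = 0.7804

0.7804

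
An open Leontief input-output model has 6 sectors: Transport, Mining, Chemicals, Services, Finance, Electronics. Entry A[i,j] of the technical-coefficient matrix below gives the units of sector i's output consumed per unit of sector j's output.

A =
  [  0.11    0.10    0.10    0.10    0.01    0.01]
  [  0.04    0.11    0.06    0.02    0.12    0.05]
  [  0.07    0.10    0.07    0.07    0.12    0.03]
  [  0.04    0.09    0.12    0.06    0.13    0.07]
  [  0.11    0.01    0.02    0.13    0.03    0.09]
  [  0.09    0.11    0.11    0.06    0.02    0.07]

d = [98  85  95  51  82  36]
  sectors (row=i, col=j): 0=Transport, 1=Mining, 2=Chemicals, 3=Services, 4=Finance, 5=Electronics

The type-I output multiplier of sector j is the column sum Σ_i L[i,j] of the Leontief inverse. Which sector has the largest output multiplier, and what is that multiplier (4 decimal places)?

Form M = I − A:
  [  0.89   -0.10   -0.10   -0.10   -0.01   -0.01]
  [ -0.04    0.89   -0.06   -0.02   -0.12   -0.05]
  [ -0.07   -0.10    0.93   -0.07   -0.12   -0.03]
  [ -0.04   -0.09   -0.12    0.94   -0.13   -0.07]
  [ -0.11   -0.01   -0.02   -0.13    0.97   -0.09]
  [ -0.09   -0.11   -0.11   -0.06   -0.02    0.93]
Leontief inverse L = M⁻¹:
  [  1.1649    0.1712    0.1631    0.1530    0.0748    0.0457]
  [  0.0943    1.1667    0.1089    0.0722    0.1703    0.0892]
  [  0.1321    0.1663    1.1298    0.1315    0.1809    0.0742]
  [  0.1094    0.1644    0.1864    1.1279    0.1982    0.1201]
  [  0.1644    0.0742    0.0842    0.1827    1.0793    0.1267]
  [  0.1501    0.1864    0.1761    0.1156    0.0848    1.1095]
Total output x = L · d:
  x_0 = 1.1649·98 + 0.1712·85 + 0.1631·95 + 0.1530·51 + 0.0748·82 + 0.0457·36 = 159.7769
  x_1 = 0.0943·98 + 1.1667·85 + 0.1089·95 + 0.0722·51 + 0.1703·82 + 0.0892·36 = 139.6156
  x_2 = 0.1321·98 + 0.1663·85 + 1.1298·95 + 0.1315·51 + 0.1809·82 + 0.0742·36 = 158.6219
  x_3 = 0.1094·98 + 0.1644·85 + 0.1864·95 + 1.1279·51 + 0.1982·82 + 0.1201·36 = 120.4897
  x_4 = 0.1644·98 + 0.0742·85 + 0.0842·95 + 0.1827·51 + 1.0793·82 + 0.1267·36 = 132.7986
  x_5 = 0.1501·98 + 0.1864·85 + 0.1761·95 + 0.1156·51 + 0.0848·82 + 1.1095·36 = 100.0768
Output multipliers (column sums of L):
  Transport: 1.8151
  Mining: 1.9291
  Chemicals: 1.8486
  Services: 1.7829
  Finance: 1.7882
  Electronics: 1.5654

Mining (1.9291)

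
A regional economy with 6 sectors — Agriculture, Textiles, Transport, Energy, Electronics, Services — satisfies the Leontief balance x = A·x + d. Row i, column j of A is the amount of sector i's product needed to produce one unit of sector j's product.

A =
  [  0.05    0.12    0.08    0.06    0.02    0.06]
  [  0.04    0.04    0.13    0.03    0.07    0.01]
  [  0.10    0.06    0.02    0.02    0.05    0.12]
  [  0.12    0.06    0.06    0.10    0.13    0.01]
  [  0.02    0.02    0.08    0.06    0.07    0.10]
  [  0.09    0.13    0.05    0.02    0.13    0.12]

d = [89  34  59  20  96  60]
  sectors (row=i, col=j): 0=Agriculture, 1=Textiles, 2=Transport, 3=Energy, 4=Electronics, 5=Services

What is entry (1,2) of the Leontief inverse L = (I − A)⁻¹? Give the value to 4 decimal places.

L[1,2] = 0.1632

Form M = I − A:
  [  0.95   -0.12   -0.08   -0.06   -0.02   -0.06]
  [ -0.04    0.96   -0.13   -0.03   -0.07   -0.01]
  [ -0.10   -0.06    0.98   -0.02   -0.05   -0.12]
  [ -0.12   -0.06   -0.06    0.90   -0.13   -0.01]
  [ -0.02   -0.02   -0.08   -0.06    0.93   -0.10]
  [ -0.09   -0.13   -0.05   -0.02   -0.13    0.88]
Leontief inverse L = M⁻¹:
  [  1.0954    0.1658    0.1278    0.0883    0.0696    0.1029]
  [  0.0762    1.0740    0.1632    0.0527    0.1059    0.0523]
  [  0.1409    0.1120    1.0663    0.0472    0.0989    0.1681]
  [  0.1714    0.1126    0.1174    1.1428    0.1871    0.0632]
  [  0.0639    0.0644    0.1182    0.0871    1.1209    0.1496]
  [  0.1446    0.1941    0.1179    0.0583    0.1982    1.1877]
Total output x = L · d:
  x_0 = 1.0954·89 + 0.1658·34 + 0.1278·59 + 0.0883·20 + 0.0696·96 + 0.1029·60 = 125.2964
  x_1 = 0.0762·89 + 1.0740·34 + 0.1632·59 + 0.0527·20 + 0.1059·96 + 0.0523·60 = 67.2952
  x_2 = 0.1409·89 + 0.1120·34 + 1.0663·59 + 0.0472·20 + 0.0989·96 + 0.1681·60 = 99.7808
  x_3 = 0.1714·89 + 0.1126·34 + 0.1174·59 + 1.1428·20 + 0.1871·96 + 0.0632·60 = 70.6141
  x_4 = 0.0639·89 + 0.0644·34 + 0.1182·59 + 0.0871·20 + 1.1209·96 + 0.1496·60 = 133.1826
  x_5 = 0.1446·89 + 0.1941·34 + 0.1179·59 + 0.0583·20 + 0.1982·96 + 1.1877·60 = 117.8865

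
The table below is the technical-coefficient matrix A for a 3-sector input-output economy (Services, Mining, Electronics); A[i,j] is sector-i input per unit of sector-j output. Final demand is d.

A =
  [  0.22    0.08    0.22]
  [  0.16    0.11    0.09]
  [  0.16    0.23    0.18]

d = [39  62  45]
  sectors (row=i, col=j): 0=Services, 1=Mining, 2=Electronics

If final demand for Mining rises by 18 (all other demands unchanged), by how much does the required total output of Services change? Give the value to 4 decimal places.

4.1663

Form M = I − A:
  [  0.78   -0.08   -0.22]
  [ -0.16    0.89   -0.09]
  [ -0.16   -0.23    0.82]
Leontief inverse L = M⁻¹:
  [  1.4125    0.2315    0.4044]
  [  0.2900    1.2039    0.2099]
  [  0.3570    0.3828    1.3573]
Total output x = L · d:
  x_0 = 1.4125·39 + 0.2315·62 + 0.4044·45 = 87.6335
  x_1 = 0.2900·39 + 1.2039·62 + 0.2099·45 = 95.4018
  x_2 = 0.3570·39 + 0.3828·62 + 1.3573·45 = 98.7363
Δx_0 = L[0,1] · Δd_1 = 0.2315 · 18 = 4.1663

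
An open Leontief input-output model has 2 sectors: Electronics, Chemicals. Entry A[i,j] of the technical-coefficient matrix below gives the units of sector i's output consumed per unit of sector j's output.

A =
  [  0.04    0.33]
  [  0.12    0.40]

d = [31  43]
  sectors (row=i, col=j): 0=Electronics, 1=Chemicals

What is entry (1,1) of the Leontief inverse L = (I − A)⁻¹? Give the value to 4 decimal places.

Form M = I − A:
  [  0.96   -0.33]
  [ -0.12    0.60]
Leontief inverse L = M⁻¹:
  [  1.1186    0.6152]
  [  0.2237    1.7897]
Total output x = L · d:
  x_0 = 1.1186·31 + 0.6152·43 = 61.1298
  x_1 = 0.2237·31 + 1.7897·43 = 83.8926

L[1,1] = 1.7897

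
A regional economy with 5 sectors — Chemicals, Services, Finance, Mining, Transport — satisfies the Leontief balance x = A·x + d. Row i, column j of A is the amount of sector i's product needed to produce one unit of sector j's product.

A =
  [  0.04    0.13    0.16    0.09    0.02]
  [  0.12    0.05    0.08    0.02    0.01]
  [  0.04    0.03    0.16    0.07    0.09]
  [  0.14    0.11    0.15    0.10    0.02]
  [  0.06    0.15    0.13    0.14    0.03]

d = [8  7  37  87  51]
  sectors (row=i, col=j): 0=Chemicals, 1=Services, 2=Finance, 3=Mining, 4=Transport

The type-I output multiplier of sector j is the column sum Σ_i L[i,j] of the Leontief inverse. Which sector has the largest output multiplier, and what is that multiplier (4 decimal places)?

Form M = I − A:
  [  0.96   -0.13   -0.16   -0.09   -0.02]
  [ -0.12    0.95   -0.08   -0.02   -0.01]
  [ -0.04   -0.03    0.84   -0.07   -0.09]
  [ -0.14   -0.11   -0.15    0.90   -0.02]
  [ -0.06   -0.15   -0.13   -0.14    0.97]
Leontief inverse L = M⁻¹:
  [  1.0994    0.1833    0.2603    0.1423    0.0516]
  [  0.1522    1.0891    0.1471    0.0554    0.0292]
  [  0.0894    0.0860    1.2574    0.1276    0.1220]
  [  0.2075    0.1808    0.2735    1.1658    0.0556]
  [  0.1335    0.2174    0.2468    0.2027    1.0630]
Total output x = L · d:
  x_0 = 1.0994·8 + 0.1833·7 + 0.2603·37 + 0.1423·87 + 0.0516·51 = 34.7209
  x_1 = 0.1522·8 + 1.0891·7 + 0.1471·37 + 0.0554·87 + 0.0292·51 = 20.5911
  x_2 = 0.0894·8 + 0.0860·7 + 1.2574·37 + 0.1276·87 + 0.1220·51 = 65.1659
  x_3 = 0.2075·8 + 0.1808·7 + 0.2735·37 + 1.1658·87 + 0.0556·51 = 117.3025
  x_4 = 0.1335·8 + 0.2174·7 + 0.2468·37 + 0.2027·87 + 1.0630·51 = 83.5730
Output multipliers (column sums of L):
  Chemicals: 1.6819
  Services: 1.7566
  Finance: 2.1851
  Mining: 1.6938
  Transport: 1.3214

Finance (2.1851)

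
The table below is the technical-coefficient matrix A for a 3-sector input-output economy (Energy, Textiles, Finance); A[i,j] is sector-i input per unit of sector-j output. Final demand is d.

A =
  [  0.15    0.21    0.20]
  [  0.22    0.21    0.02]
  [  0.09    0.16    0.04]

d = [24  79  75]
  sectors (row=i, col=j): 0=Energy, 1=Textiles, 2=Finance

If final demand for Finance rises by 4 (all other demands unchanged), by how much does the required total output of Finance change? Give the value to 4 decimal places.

4.3429

Form M = I − A:
  [  0.85   -0.21   -0.20]
  [ -0.22    0.79   -0.02]
  [ -0.09   -0.16    0.96]
Leontief inverse L = M⁻¹:
  [  1.3113    0.4056    0.2816]
  [  0.3698    1.3856    0.1059]
  [  0.1846    0.2690    1.0857]
Total output x = L · d:
  x_0 = 1.3113·24 + 0.4056·79 + 0.2816·75 = 84.6356
  x_1 = 0.3698·24 + 1.3856·79 + 0.1059·75 = 126.2810
  x_2 = 0.1846·24 + 0.2690·79 + 1.0857·75 = 107.1064
Δx_2 = L[2,2] · Δd_2 = 1.0857 · 4 = 4.3429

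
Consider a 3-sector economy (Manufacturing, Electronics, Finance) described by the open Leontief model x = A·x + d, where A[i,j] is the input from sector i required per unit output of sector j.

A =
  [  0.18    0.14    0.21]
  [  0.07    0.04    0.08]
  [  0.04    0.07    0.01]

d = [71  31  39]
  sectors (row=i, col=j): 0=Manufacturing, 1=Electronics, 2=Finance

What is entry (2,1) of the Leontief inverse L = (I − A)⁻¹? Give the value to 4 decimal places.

L[2,1] = 0.0834

Form M = I − A:
  [  0.82   -0.14   -0.21]
  [ -0.07    0.96   -0.08]
  [ -0.04   -0.07    0.99]
Leontief inverse L = M⁻¹:
  [  1.2506    0.2029    0.2817]
  [  0.0960    1.0634    0.1063]
  [  0.0573    0.0834    1.0290]
Total output x = L · d:
  x_0 = 1.2506·71 + 0.2029·31 + 0.2817·39 = 106.0662
  x_1 = 0.0960·71 + 1.0634·31 + 0.1063·39 = 43.9244
  x_2 = 0.0573·71 + 0.0834·31 + 1.0290·39 = 46.7852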